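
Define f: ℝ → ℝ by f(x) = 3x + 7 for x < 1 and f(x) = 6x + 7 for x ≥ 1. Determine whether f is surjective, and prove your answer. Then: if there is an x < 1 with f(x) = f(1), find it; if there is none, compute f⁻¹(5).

-2/3

Both pieces are strictly increasing (slopes 3 and 6), so each is injective on its own interval.
The left piece maps (−∞, 1) onto (−∞, 10); the right piece maps [1, ∞) onto [13, ∞).
The union (−∞, 10) ∪ [13, ∞) omits the interval between 10 and 13; in particular 10 has no preimage. So f is not surjective.
Because the two images are disjoint, no x < 1 has f(x) = f(1), so we compute f⁻¹(5): 5 lies in (−∞, 10), so solve 3x + 7 = 5: x = (5 − 7)/3 = −2/3.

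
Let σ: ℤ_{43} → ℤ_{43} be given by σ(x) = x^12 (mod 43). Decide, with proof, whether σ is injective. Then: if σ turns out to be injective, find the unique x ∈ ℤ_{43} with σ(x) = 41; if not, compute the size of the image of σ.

8

σ(1) = 1^12 = 1.
σ(6): Repeated squaring mod 43: 6^1 ≡ 6, 6^2 ≡ 6² = 36, 6^4 ≡ 36² = 1296 ≡ 6, 6^8 ≡ 6² = 36. Since 12 = 8 + 4, 6^12 ≡ 36·6: 36·6 = 216 ≡ 1. So 6^12 ≡ 1 (mod 43).
So σ(1) = σ(6) = 1 while 1 ≠ 6, so σ is not injective.
Since σ is not injective, we determine |image(σ)|. Computing x^12 mod 43 for each x (by repeated squaring, reducing mod 43 at every step), the values σ(0), σ(1), …, σ(42) are: 0, 1, 11, 4, 35, 41, 1, 1, 41, 16, 21, 16, 11, 41, 11, 35, 21, 21, 4, 35, 16, 4, 4, 16, 35, 4, 21, 21, 35, 11, 41, 11, 16, 21, 16, 41, 1, 1, 41, 35, 4, 11, 1.
The distinct values are {0, 1, 4, 11, 16, 21, 35, 41}; there are 8 of them.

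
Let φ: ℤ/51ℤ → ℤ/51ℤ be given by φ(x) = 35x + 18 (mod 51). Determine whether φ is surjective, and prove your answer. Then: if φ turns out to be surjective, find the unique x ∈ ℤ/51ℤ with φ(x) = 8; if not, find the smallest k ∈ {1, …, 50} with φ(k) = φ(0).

7

Since gcd(35, 51) = 1, 35 is invertible modulo 51. Euclid's algorithm: 51 = 1·35 + 16, 35 = 2·16 + 3, 16 = 5·3 + 1; back-substituting gives 1 = 35·35 − 24·51, so 35⁻¹ ≡ 35 (mod 51).
Then y ↦ 35(y − 18) is a two-sided inverse to φ, so every y ∈ ℤ/51ℤ has a preimage.
Thus φ is surjective.
Since φ is surjective, we find φ⁻¹(8): we need 35x ≡ 8 − 18 ≡ 41 (mod 51). Using 35⁻¹ = 35: x ≡ 35·41 = 1435 = 28·51 + 7, so x = 7.
Check: φ(7) = 35·7 + 18 = 263 = 5·51 + 8 ≡ 8 (mod 51).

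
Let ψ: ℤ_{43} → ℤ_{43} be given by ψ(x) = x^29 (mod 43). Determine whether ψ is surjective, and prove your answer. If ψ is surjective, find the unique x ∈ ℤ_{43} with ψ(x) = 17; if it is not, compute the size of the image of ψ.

Since 43 is prime, the nonzero elements of ℤ_{43} form a cyclic group of order 42.
As gcd(29, 42) = 1, raising to the 29th power is a bijection on this group: if s^29 ≡ t^29 then (st^{−1})^29 = 1, and the only element of order dividing gcd(29, 42) = 1 is 1, so s = t.
With ψ(0) = 0 this makes ψ injective on all of ℤ_{43}, hence bijective (finite equal-size domain and codomain). In particular ψ is surjective.
Since ψ is surjective, we find the preimage of 17. The inverse of x ↦ x^29 on (ℤ_{43})^× is x ↦ x^29, because 29·29 = 841 = 20·42 + 1 ≡ 1 (mod 42) and x^{42} = 1 for x ≠ 0 (Fermat). So ψ⁻¹(17) = 17^29 mod 43.
Repeated squaring mod 43: 17^1 ≡ 17, 17^2 ≡ 17² = 289 ≡ 31, 17^4 ≡ 31² = 961 ≡ 15, 17^8 ≡ 15² = 225 ≡ 10, 17^16 ≡ 10² = 100 ≡ 14. Since 29 = 16 + 8 + 4 + 1, 17^29 ≡ 14·10·15·17: 14·10 = 140 ≡ 11, then 11·15 = 165 ≡ 36, then 36·17 = 612 ≡ 10. So 17^29 ≡ 10 (mod 43).
Hence ψ⁻¹(17) = 10.

10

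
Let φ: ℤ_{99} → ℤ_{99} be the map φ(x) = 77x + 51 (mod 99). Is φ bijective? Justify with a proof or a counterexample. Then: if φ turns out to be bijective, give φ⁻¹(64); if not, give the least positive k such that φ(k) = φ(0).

9

We have gcd(77, 99) = 11 > 1. Taking a = 0 and b = 9: φ(0) = 51 and φ(9) = 77·9 + 51 = 744 ≡ 51 (mod 99).
So φ(0) = φ(9) while 0 ≠ 9, so φ is not injective, hence not bijective.
Since φ is not bijective, we find the least positive k with φ(k) = φ(0): this means 77k ≡ 0 (mod 99), i.e. 99 ∣ 77k. Since gcd(77, 99) = 11, dividing through by 11 this holds exactly when 9 ∣ 7k, and as gcd(7, 9) = 1, exactly when 9 ∣ k.
The smallest positive such k is 9.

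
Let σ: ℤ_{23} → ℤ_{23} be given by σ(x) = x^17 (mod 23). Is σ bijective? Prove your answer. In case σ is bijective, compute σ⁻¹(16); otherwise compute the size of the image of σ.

3

Since 23 is prime, the nonzero elements of ℤ_{23} form a cyclic group of order 22.
As gcd(17, 22) = 1, raising to the 17th power is a bijection on this group: if u^17 ≡ v^17 then (uv^{−1})^17 = 1, and the only element of order dividing gcd(17, 22) = 1 is 1, so u = v.
With σ(0) = 0 this makes σ injective on all of ℤ_{23}, hence bijective (finite equal-size domain and codomain). In particular σ is bijective.
Since σ is bijective, we find the preimage of 16. The inverse of x ↦ x^17 on (ℤ_{23})^× is x ↦ x^13, because 17·13 = 221 = 10·22 + 1 ≡ 1 (mod 22) and x^{22} = 1 for x ≠ 0 (Fermat). So σ⁻¹(16) = 16^13 mod 23.
Repeated squaring mod 23: 16^1 ≡ 16, 16^2 ≡ 16² = 256 ≡ 3, 16^4 ≡ 3² = 9, 16^8 ≡ 9² = 81 ≡ 12. Since 13 = 8 + 4 + 1, 16^13 ≡ 12·9·16: 12·9 = 108 ≡ 16, then 16·16 = 256 ≡ 3. So 16^13 ≡ 3 (mod 23).
Hence σ⁻¹(16) = 3.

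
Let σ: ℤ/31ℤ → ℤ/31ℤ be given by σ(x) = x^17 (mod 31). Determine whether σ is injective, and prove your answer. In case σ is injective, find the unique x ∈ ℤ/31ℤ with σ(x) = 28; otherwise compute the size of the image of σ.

Since 31 is prime, the nonzero elements of ℤ/31ℤ form a cyclic group of order 30.
As gcd(17, 30) = 1, raising to the 17th power is a bijection on this group: if x_1^17 ≡ x_2^17 then (x_1x_2^{−1})^17 = 1, and the only element of order dividing gcd(17, 30) = 1 is 1, so x_1 = x_2.
With σ(0) = 0 this makes σ injective on all of ℤ/31ℤ, hence bijective (finite equal-size domain and codomain). In particular σ is injective.
Since σ is injective, we find the preimage of 28. The inverse of x ↦ x^17 on (ℤ/31ℤ)^× is x ↦ x^23, because 17·23 = 391 = 13·30 + 1 ≡ 1 (mod 30) and x^{30} = 1 for x ≠ 0 (Fermat). So σ⁻¹(28) = 28^23 mod 31.
Repeated squaring mod 31: 28^1 ≡ 28, 28^2 ≡ 28² = 784 ≡ 9, 28^4 ≡ 9² = 81 ≡ 19, 28^8 ≡ 19² = 361 ≡ 20, 28^16 ≡ 20² = 400 ≡ 28. Since 23 = 16 + 4 + 2 + 1, 28^23 ≡ 28·19·9·28: 28·19 = 532 ≡ 5, then 5·9 = 45 ≡ 14, then 14·28 = 392 ≡ 20. So 28^23 ≡ 20 (mod 31).
Hence σ⁻¹(28) = 20.

20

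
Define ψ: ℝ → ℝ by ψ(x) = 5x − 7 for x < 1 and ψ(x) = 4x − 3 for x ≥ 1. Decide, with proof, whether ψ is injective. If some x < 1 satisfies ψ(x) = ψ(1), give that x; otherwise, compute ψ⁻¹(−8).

Both pieces are strictly increasing (slopes 5 and 4), so each is injective on its own interval.
The left piece maps (−∞, 1) onto (−∞, −2); the right piece maps [1, ∞) onto [1, ∞).
These images are disjoint, so no value is attained by both pieces. Therefore ψ is injective.
Because the two images are disjoint, no x < 1 has ψ(x) = ψ(1), so we compute ψ⁻¹(−8): −8 lies in (−∞, −2), so solve 5x − 7 = −8: x = (−8 + 7)/5 = −1/5.

-1/5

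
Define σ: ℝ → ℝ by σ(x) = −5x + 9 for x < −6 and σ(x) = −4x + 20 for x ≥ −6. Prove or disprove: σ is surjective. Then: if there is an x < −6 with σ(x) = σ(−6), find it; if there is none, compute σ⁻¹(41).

-7

Both pieces are strictly decreasing (slopes −5 and −4), so each is injective on its own interval.
The left piece maps (−∞, −6) onto (39, ∞); the right piece maps [−6, ∞) onto (−∞, 44].
The union (39, ∞) ∪ (−∞, 44] covers ℝ, so σ is surjective.
For the follow-up: the images overlap, so an x < −6 with σ(x) = σ(−6) exists. σ(−6) = 44; solving −5x + 9 = 44 for x < −6 gives x = (44 − 9)/(−5) = −7.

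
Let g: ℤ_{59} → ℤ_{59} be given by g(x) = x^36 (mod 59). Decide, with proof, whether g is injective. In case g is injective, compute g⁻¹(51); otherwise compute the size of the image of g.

g(29): Repeated squaring mod 59: 29^1 ≡ 29, 29^2 ≡ 29² = 841 ≡ 15, 29^4 ≡ 15² = 225 ≡ 48, 29^8 ≡ 48² = 2304 ≡ 3, 29^16 ≡ 3² = 9, 29^32 ≡ 9² = 81 ≡ 22. Since 36 = 32 + 4, 29^36 ≡ 22·48: 22·48 = 1056 ≡ 53. So 29^36 ≡ 53 (mod 59).
g(30): Repeated squaring mod 59: 30^1 ≡ 30, 30^2 ≡ 30² = 900 ≡ 15, 30^4 ≡ 15² = 225 ≡ 48, 30^8 ≡ 48² = 2304 ≡ 3, 30^16 ≡ 3² = 9, 30^32 ≡ 9² = 81 ≡ 22. Since 36 = 32 + 4, 30^36 ≡ 22·48: 22·48 = 1056 ≡ 53. So 30^36 ≡ 53 (mod 59).
So g(29) = g(30) = 53 while 29 ≠ 30, therefore g is not injective.
Since g is not injective, we determine |image(g)|. Computing x^36 mod 59 for each x (by repeated squaring, reducing mod 59 at every step), the values g(0), g(1), …, g(58) are: 0, 1, 49, 4, 41, 9, 19, 21, 3, 16, 28, 57, 46, 48, 26, 36, 29, 45, 17, 27, 15, 25, 20, 7, 12, 22, 51, 5, 35, 53, 53, 35, 5, 51, 22, 12, 7, 20, 25, 15, 27, 17, 45, 29, 36, 26, 48, 46, 57, 28, 16, 3, 21, 19, 9, 41, 4, 49, 1.
The distinct values are {0, 1, 3, 4, 5, 7, 9, 12, 15, 16, 17, 19, 20, 21, 22, 25, 26, 27, 28, 29, 35, 36, 41, 45, 46, 48, 49, 51, 53, 57}; there are 30 of them.

30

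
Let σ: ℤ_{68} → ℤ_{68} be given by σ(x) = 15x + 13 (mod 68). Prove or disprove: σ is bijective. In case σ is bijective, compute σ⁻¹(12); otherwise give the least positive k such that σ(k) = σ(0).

9

Suppose σ(s) = σ(t) in ℤ_{68}. Then 15s + 13 ≡ 15t + 13 (mod 68), hence 15(s − t) ≡ 0 (mod 68).
Since gcd(15, 68) = 1, 15 is invertible modulo 68, hence s − t ≡ 0 (mod 68), i.e. s = t.
We now compute 15⁻¹ mod 68 explicitly. Euclid's algorithm: 68 = 4·15 + 8, 15 = 1·8 + 7, 8 = 1·7 + 1; back-substituting gives 1 = 59·15 − 13·68, so 15⁻¹ ≡ 59 (mod 68).
Then y ↦ 59(y − 13) is a two-sided inverse to σ, so every y ∈ ℤ_{68} has a preimage.
So σ is bijective.
Since σ is bijective, we find σ⁻¹(12): we need 15x ≡ 12 − 13 ≡ 67 (mod 68). Using 15⁻¹ = 59: x ≡ 59·67 = 3953 = 58·68 + 9, so x = 9.
Check: σ(9) = 15·9 + 13 = 148 = 2·68 + 12 ≡ 12 (mod 68).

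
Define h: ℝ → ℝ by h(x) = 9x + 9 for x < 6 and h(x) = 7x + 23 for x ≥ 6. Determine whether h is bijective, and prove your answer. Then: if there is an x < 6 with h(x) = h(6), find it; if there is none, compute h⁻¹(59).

Both pieces are strictly increasing (slopes 9 and 7), so each is injective on its own interval.
The left piece maps (−∞, 6) onto (−∞, 63); the right piece maps [6, ∞) onto [65, ∞).
The images leave a gap (63 has no preimage), so h is not surjective, hence not bijective.
Because the two images are disjoint, no x < 6 has h(x) = h(6), so we compute h⁻¹(59): 59 lies in (−∞, 63), so solve 9x + 9 = 59: x = (59 − 9)/9 = 50/9.

50/9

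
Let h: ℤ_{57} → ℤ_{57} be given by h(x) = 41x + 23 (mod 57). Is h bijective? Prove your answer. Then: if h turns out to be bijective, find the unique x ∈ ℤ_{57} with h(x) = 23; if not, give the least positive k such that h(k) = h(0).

0

Suppose h(x_1) = h(x_2) in ℤ_{57}. Then 41x_1 + 23 ≡ 41x_2 + 23 (mod 57), so 41(x_1 − x_2) ≡ 0 (mod 57).
Since gcd(41, 57) = 1, 41 is invertible modulo 57, thus x_1 − x_2 ≡ 0 (mod 57), i.e. x_1 = x_2.
We now compute 41⁻¹ mod 57 explicitly. Euclid's algorithm: 57 = 1·41 + 16, 41 = 2·16 + 9, 16 = 1·9 + 7, 9 = 1·7 + 2, 7 = 3·2 + 1; back-substituting gives 1 = 32·41 − 23·57, so 41⁻¹ ≡ 32 (mod 57).
For any y ∈ ℤ_{57}, x = 32(y − 23) mod 57 satisfies h(x) = 41·32(y − 23) + 23 ≡ y (since 41·32 ≡ 1 mod 57). So every y has a preimage.
Therefore h is bijective.
Since h is bijective, we compute h⁻¹(23): solve 41x + 23 ≡ 23 (mod 57), i.e. 41x ≡ 0 (mod 57).
Multiplying by 41⁻¹ = 32 gives x ≡ 32·0 = 0 ≡ 0 (mod 57).
Check: h(0) = 41·0 + 23 = 23 ≡ 23 (mod 57).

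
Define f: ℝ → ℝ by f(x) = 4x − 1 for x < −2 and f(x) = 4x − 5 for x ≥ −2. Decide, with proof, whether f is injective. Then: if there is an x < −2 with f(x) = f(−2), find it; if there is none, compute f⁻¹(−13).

Both pieces are strictly increasing (slopes 4 and 4), so each is injective on its own interval.
The left piece maps (−∞, −2) onto (−∞, −9); the right piece maps [−2, ∞) onto [−13, ∞).
These images overlap. In particular f(−2) = −13 (right piece), and solving 4x − 1 = −13 on the left piece gives x = −3 < −2.
So f(−3) = f(−2) with −3 ≠ −2, and f is not injective. This x = −3 is the requested value below −2.

-3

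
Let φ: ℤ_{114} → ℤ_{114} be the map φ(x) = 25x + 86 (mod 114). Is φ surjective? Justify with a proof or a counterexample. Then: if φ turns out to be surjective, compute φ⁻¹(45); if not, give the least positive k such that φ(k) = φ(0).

85

Recall: φ is surjective if every y in the codomain equals φ(x) for some x in the domain.
Since gcd(25, 114) = 1, 25 is invertible modulo 114. Euclid's algorithm: 114 = 4·25 + 14, 25 = 1·14 + 11, 14 = 1·11 + 3, 11 = 3·3 + 2, 3 = 1·2 + 1; back-substituting gives 1 = 73·25 − 16·114, so 25⁻¹ ≡ 73 (mod 114).
Then y ↦ 73(y − 86) is a two-sided inverse to φ, so every y ∈ ℤ_{114} has a preimage.
So φ is surjective.
Since φ is surjective, we compute φ⁻¹(45): solve 25x + 86 ≡ 45 (mod 114), i.e. 25x ≡ 73 (mod 114).
Multiplying by 25⁻¹ = 73 gives x ≡ 73·73 = 5329 = 46·114 + 85 ≡ 85 (mod 114).
Check: φ(85) = 25·85 + 86 = 2211 = 19·114 + 45 ≡ 45 (mod 114).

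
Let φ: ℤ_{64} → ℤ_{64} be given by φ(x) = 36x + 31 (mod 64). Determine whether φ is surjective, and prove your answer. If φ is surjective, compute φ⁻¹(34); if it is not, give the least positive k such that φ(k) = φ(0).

Since gcd(36, 64) = 4, we have 36x ≡ 0 (mod 4) for all x, so φ(x) ≡ 3 (mod 4).
But 0 ≢ 3 (mod 4), so 0 ∈ ℤ_{64} has no preimage. Hence φ is not surjective.
Since φ is not surjective, we find the least positive k with φ(k) = φ(0): this means 36k ≡ 0 (mod 64), i.e. 64 ∣ 36k. Since gcd(36, 64) = 4, dividing through by 4 this holds exactly when 16 ∣ 9k, and as gcd(9, 16) = 1, exactly when 16 ∣ k.
The smallest positive such k is 16.

16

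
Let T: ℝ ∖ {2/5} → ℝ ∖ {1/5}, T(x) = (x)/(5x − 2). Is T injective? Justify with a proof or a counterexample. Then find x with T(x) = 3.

Suppose T(s) = T(t). Cross-multiplying: (s)(5t − 2) = (t)(5s − 2).
Expanding both sides and cancelling the symmetric terms leaves −2·(s − t) = 0. Since −2 ≠ 0, s = t. Therefore T is injective.
Solving T(x) = 3: cross-multiplying gives x = 3(5x − 2), which rearranges to −14x = −6, so x = 3/7.

3/7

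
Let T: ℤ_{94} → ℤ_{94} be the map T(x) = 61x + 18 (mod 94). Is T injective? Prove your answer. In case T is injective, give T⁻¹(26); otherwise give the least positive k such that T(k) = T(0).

14

Suppose T(u) = T(v) in ℤ_{94}. Then 61u + 18 ≡ 61v + 18 (mod 94), hence 61(u − v) ≡ 0 (mod 94).
Since gcd(61, 94) = 1, 61 is invertible modulo 94, so u − v ≡ 0 (mod 94), i.e. u = v.
So T is injective.
We now compute 61⁻¹ mod 94 explicitly. Euclid's algorithm: 94 = 1·61 + 33, 61 = 1·33 + 28, 33 = 1·28 + 5, 28 = 5·5 + 3, 5 = 1·3 + 2, 3 = 1·2 + 1; back-substituting gives 1 = 37·61 − 24·94, so 61⁻¹ ≡ 37 (mod 94).
Since T is injective, we find T⁻¹(26): we need 61x ≡ 26 − 18 ≡ 8 (mod 94). Using 61⁻¹ = 37: x ≡ 37·8 = 296 = 3·94 + 14, so x = 14.
Check: T(14) = 61·14 + 18 = 872 = 9·94 + 26 ≡ 26 (mod 94).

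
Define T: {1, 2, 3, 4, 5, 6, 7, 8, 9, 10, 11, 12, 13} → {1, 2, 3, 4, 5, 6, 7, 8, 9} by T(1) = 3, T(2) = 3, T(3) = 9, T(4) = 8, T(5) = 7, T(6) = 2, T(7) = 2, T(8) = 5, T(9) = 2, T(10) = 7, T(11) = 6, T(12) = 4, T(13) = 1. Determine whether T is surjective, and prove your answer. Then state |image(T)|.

9

Every element of the codomain has a preimage: 1 = T(13), 2 = T(6), 3 = T(1), 4 = T(12), 5 = T(8), 6 = T(11), 7 = T(5), 8 = T(4), 9 = T(3).
Hence T is surjective.
The image of T is {1, 2, 3, 4, 5, 6, 7, 8, 9}, which has 9 elements.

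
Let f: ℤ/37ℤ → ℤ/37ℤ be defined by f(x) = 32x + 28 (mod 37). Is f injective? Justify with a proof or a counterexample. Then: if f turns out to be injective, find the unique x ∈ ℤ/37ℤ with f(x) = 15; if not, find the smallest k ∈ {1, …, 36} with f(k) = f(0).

10

Suppose f(s) = f(t) in ℤ/37ℤ. Then 32s + 28 ≡ 32t + 28 (mod 37), hence 32(s − t) ≡ 0 (mod 37).
Since gcd(32, 37) = 1, 32 is invertible modulo 37, therefore s − t ≡ 0 (mod 37), i.e. s = t.
Therefore f is injective.
We now compute 32⁻¹ mod 37 explicitly. Euclid's algorithm: 37 = 1·32 + 5, 32 = 6·5 + 2, 5 = 2·2 + 1; back-substituting gives 1 = 22·32 − 19·37, so 32⁻¹ ≡ 22 (mod 37).
Since f is injective, we compute f⁻¹(15): solve 32x + 28 ≡ 15 (mod 37), i.e. 32x ≡ 24 (mod 37).
Multiplying by 32⁻¹ = 22 gives x ≡ 22·24 = 528 = 14·37 + 10 ≡ 10 (mod 37).
Check: f(10) = 32·10 + 28 = 348 = 9·37 + 15 ≡ 15 (mod 37).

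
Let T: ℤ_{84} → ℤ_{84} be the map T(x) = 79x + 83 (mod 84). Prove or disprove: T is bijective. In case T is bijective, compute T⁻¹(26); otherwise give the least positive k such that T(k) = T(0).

45

Recall that T is injective if T(a) = T(b) implies a = b.
Suppose T(a) = T(b) in ℤ_{84}. Then 79a + 83 ≡ 79b + 83 (mod 84), so 79(a − b) ≡ 0 (mod 84).
Since gcd(79, 84) = 1, 79 is invertible modulo 84, therefore a − b ≡ 0 (mod 84), i.e. a = b.
We now compute 79⁻¹ mod 84 explicitly. Euclid's algorithm: 84 = 1·79 + 5, 79 = 15·5 + 4, 5 = 1·4 + 1; back-substituting gives 1 = 67·79 − 63·84, so 79⁻¹ ≡ 67 (mod 84).
For any y ∈ ℤ_{84}, x = 67(y − 83) mod 84 satisfies T(x) = 79·67(y − 83) + 83 ≡ y (since 79·67 ≡ 1 mod 84). So every y has a preimage.
Thus T is bijective.
Since T is bijective, we compute T⁻¹(26): solve 79x + 83 ≡ 26 (mod 84), i.e. 79x ≡ 27 (mod 84).
Multiplying by 79⁻¹ = 67 gives x ≡ 67·27 = 1809 = 21·84 + 45 ≡ 45 (mod 84).
Check: T(45) = 79·45 + 83 = 3638 = 43·84 + 26 ≡ 26 (mod 84).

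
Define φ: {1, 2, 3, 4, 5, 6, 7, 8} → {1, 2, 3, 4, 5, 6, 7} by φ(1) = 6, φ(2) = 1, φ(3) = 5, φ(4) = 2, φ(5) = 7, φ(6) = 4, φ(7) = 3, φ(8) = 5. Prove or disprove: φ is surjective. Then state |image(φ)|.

7

Every element of the codomain has a preimage: 1 = φ(2), 2 = φ(4), 3 = φ(7), 4 = φ(6), 5 = φ(3), 6 = φ(1), 7 = φ(5).
Therefore φ is surjective.
The image of φ is {1, 2, 3, 4, 5, 6, 7}, which has 7 elements.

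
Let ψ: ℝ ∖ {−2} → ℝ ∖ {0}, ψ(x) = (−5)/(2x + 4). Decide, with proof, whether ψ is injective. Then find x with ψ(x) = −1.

Suppose ψ(u) = ψ(v). Cross-multiplying: (−5)(2v + 4) = (−5)(2u + 4).
Expanding both sides and cancelling the symmetric terms leaves 10·(u − v) = 0. Since 10 ≠ 0, u = v. Thus ψ is injective.
Solving ψ(x) = −1: cross-multiplying gives −5 = −1(2x + 4), which rearranges to 2x = 1, so x = 1/2.

1/2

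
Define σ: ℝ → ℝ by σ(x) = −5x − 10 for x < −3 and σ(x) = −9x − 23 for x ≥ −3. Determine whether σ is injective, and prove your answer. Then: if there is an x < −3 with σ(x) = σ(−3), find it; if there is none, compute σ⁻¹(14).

-24/5

Both pieces are strictly decreasing (slopes −5 and −9), so each is injective on its own interval.
The left piece maps (−∞, −3) onto (5, ∞); the right piece maps [−3, ∞) onto (−∞, 4].
These images are disjoint, so no value is attained by both pieces. Thus σ is injective.
Because the two images are disjoint, no x < −3 has σ(x) = σ(−3), so we compute σ⁻¹(14): 14 lies in (5, ∞), so solve −5x − 10 = 14: x = (14 + 10)/(−5) = −24/5.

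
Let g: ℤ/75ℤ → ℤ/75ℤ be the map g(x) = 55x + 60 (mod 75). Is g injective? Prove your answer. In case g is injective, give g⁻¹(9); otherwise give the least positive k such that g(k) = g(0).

15

By definition, g is injective if g(u) = g(v) implies u = v.
We have gcd(55, 75) = 5 > 1. Taking u = 0 and v = 15: g(0) = 60 and g(15) = 55·15 + 60 = 885 ≡ 60 (mod 75).
So g(0) = g(15) while 0 ≠ 15, hence g is not injective.
Since g is not injective, we find the least positive k with g(k) = g(0): this means 55k ≡ 0 (mod 75), i.e. 75 ∣ 55k. Since gcd(55, 75) = 5, dividing through by 5 this holds exactly when 15 ∣ 11k, and as gcd(11, 15) = 1, exactly when 15 ∣ k.
The smallest positive such k is 15.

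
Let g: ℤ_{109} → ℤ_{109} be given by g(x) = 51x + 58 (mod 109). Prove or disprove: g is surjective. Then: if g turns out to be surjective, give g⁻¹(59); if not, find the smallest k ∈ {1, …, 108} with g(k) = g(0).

62

Recall that g is surjective if every y in the codomain equals g(x) for some x in the domain.
Since gcd(51, 109) = 1, 51 is invertible modulo 109. Euclid's algorithm: 109 = 2·51 + 7, 51 = 7·7 + 2, 7 = 3·2 + 1; back-substituting gives 1 = 62·51 − 29·109, so 51⁻¹ ≡ 62 (mod 109).
Then y ↦ 62(y − 58) is a two-sided inverse to g, so every y ∈ ℤ_{109} has a preimage.
So g is surjective.
Since g is surjective, we compute g⁻¹(59): solve 51x + 58 ≡ 59 (mod 109), i.e. 51x ≡ 1 (mod 109).
Multiplying by 51⁻¹ = 62 gives x ≡ 62·1 = 62 ≡ 62 (mod 109).
Check: g(62) = 51·62 + 58 = 3220 = 29·109 + 59 ≡ 59 (mod 109).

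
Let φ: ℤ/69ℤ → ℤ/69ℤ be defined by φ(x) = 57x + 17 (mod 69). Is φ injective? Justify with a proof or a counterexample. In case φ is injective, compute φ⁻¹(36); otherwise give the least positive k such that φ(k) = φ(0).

23

We have gcd(57, 69) = 3 > 1. Taking u = 0 and v = 23: φ(0) = 17 and φ(23) = 57·23 + 17 = 1328 ≡ 17 (mod 69).
So φ(0) = φ(23) while 0 ≠ 23, so φ is not injective.
Since φ is not injective, we find the least positive k with φ(k) = φ(0): this means 57k ≡ 0 (mod 69), i.e. 69 ∣ 57k. Since gcd(57, 69) = 3, dividing through by 3 this holds exactly when 23 ∣ 19k, and as gcd(19, 23) = 1, exactly when 23 ∣ k.
The smallest positive such k is 23.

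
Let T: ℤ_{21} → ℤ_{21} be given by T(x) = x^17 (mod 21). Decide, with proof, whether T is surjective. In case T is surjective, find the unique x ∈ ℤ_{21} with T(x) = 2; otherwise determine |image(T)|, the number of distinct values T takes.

Computing x^17 mod 21 for each x (by repeated squaring, reducing mod 21 at every step), the values T(0), T(1), …, T(20) are: 0, 1, 11, 12, 16, 17, 6, 7, 8, 18, 19, 2, 3, 13, 14, 15, 4, 5, 9, 10, 20.
Every element of ℤ_{21} appears exactly once in this list, so T is a bijection, and in particular surjective.
Since T is surjective, we read off the preimage of 2 from the same table: T(11) = 2, so T⁻¹(2) = 11.

11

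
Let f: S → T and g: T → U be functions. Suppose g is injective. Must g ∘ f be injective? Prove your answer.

not injective

No. Take S = {0, 1}, T = U = {0, 1, 2}, f(0) = f(1) = 0, and g = identity (injective).
Then (g ∘ f)(0) = (g ∘ f)(1) = 0 with 0 ≠ 1, so g ∘ f is not injective.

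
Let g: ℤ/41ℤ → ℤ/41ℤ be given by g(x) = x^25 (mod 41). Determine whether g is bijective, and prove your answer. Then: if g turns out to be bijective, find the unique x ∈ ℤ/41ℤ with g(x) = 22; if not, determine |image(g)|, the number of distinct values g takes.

9

g(3): Repeated squaring mod 41: 3^1 ≡ 3, 3^2 ≡ 3² = 9, 3^4 ≡ 9² = 81 ≡ 40, 3^8 ≡ 40² = 1600 ≡ 1, 3^16 ≡ 1² = 1. Since 25 = 16 + 8 + 1, 3^25 ≡ 1·1·3: 1·1 = 1, then 1·3 = 3. So 3^25 ≡ 3 (mod 41).
g(7): Repeated squaring mod 41: 7^1 ≡ 7, 7^2 ≡ 7² = 49 ≡ 8, 7^4 ≡ 8² = 64 ≡ 23, 7^8 ≡ 23² = 529 ≡ 37, 7^16 ≡ 37² = 1369 ≡ 16. Since 25 = 16 + 8 + 1, 7^25 ≡ 16·37·7: 16·37 = 592 ≡ 18, then 18·7 = 126 ≡ 3. So 7^25 ≡ 3 (mod 41).
So g(3) = g(7) = 3 while 3 ≠ 7, hence g is not injective, hence not bijective.
Since g is not bijective, we determine |image(g)|. Computing x^25 mod 41 for each x (by repeated squaring, reducing mod 41 at every step), the values g(0), g(1), …, g(40) are: 0, 1, 32, 3, 40, 9, 14, 3, 9, 9, 1, 38, 38, 3, 14, 27, 1, 14, 1, 14, 32, 9, 27, 40, 27, 40, 14, 27, 38, 3, 3, 40, 32, 32, 38, 27, 32, 1, 38, 9, 40.
The distinct values are {0, 1, 3, 9, 14, 27, 32, 38, 40}; there are 9 of them.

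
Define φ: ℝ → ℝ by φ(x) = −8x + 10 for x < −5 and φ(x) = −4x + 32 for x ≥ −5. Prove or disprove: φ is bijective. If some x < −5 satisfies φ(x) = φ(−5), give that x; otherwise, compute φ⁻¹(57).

Both pieces are strictly decreasing (slopes −8 and −4), so each is injective on its own interval.
The left piece maps (−∞, −5) onto (50, ∞); the right piece maps [−5, ∞) onto (−∞, 52].
These images overlap. In particular φ(−5) = 52 (right piece), and solving −8x + 10 = 52 on the left piece gives x = −21/4 < −5.
So φ(−21/4) = φ(−5) with −21/4 ≠ −5, and φ is not injective, hence not bijective. This x = −21/4 is the requested value below −5.

-21/4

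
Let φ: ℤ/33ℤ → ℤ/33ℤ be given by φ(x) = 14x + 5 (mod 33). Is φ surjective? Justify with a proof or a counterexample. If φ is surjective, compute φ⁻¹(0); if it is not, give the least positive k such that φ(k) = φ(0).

Since gcd(14, 33) = 1, 14 is invertible modulo 33. Euclid's algorithm: 33 = 2·14 + 5, 14 = 2·5 + 4, 5 = 1·4 + 1; back-substituting gives 1 = 26·14 − 11·33, so 14⁻¹ ≡ 26 (mod 33).
Then y ↦ 26(y − 5) is a two-sided inverse to φ, so every y ∈ ℤ/33ℤ has a preimage.
Thus φ is surjective.
Since φ is surjective, we find φ⁻¹(0): we need 14x ≡ 0 − 5 ≡ 28 (mod 33). Using 14⁻¹ = 26: x ≡ 26·28 = 728 = 22·33 + 2, so x = 2.
Check: φ(2) = 14·2 + 5 = 33 = 1·33 + 0 ≡ 0 (mod 33).

2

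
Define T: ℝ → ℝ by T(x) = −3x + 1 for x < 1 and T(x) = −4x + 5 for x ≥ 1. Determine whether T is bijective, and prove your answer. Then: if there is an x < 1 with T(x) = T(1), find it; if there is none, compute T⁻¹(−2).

0

Both pieces are strictly decreasing (slopes −3 and −4), so each is injective on its own interval.
The left piece maps (−∞, 1) onto (−2, ∞); the right piece maps [1, ∞) onto (−∞, 1].
These images overlap. In particular T(1) = 1 (right piece), and solving −3x + 1 = 1 on the left piece gives x = 0 < 1.
So T(0) = T(1) with 0 ≠ 1, and T is not injective, hence not bijective. This x = 0 is the requested value below 1.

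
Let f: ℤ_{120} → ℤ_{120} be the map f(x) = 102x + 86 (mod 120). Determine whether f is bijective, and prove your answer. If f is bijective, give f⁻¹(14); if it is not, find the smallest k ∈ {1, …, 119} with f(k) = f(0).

Recall that f is injective when f(u) = f(v) forces u = v.
We have gcd(102, 120) = 6 > 1. Taking u = 0 and v = 20: f(0) = 86 and f(20) = 102·20 + 86 = 2126 ≡ 86 (mod 120).
So f(0) = f(20) while 0 ≠ 20, thus f is not injective, hence not bijective.
Since f is not bijective, we find the least positive k with f(k) = f(0): this means 102k ≡ 0 (mod 120), i.e. 120 ∣ 102k. Since gcd(102, 120) = 6, dividing through by 6 this holds exactly when 20 ∣ 17k, and as gcd(17, 20) = 1, exactly when 20 ∣ k.
The smallest positive such k is 20.

20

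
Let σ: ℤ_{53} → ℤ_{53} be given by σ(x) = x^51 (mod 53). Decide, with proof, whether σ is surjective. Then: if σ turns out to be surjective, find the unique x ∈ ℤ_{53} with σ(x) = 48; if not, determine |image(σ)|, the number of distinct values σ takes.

21

Since 53 is prime, the nonzero elements of ℤ_{53} form a cyclic group of order 52.
As gcd(51, 52) = 1, raising to the 51st power is a bijection on this group: if u^51 ≡ v^51 then (uv^{−1})^51 = 1, and the only element of order dividing gcd(51, 52) = 1 is 1, so u = v.
With σ(0) = 0 this makes σ injective on all of ℤ_{53}, hence bijective (finite equal-size domain and codomain). In particular σ is surjective.
Since σ is surjective, we find the preimage of 48. The inverse of x ↦ x^51 on (ℤ_{53})^× is x ↦ x^51, because 51·51 = 2601 = 50·52 + 1 ≡ 1 (mod 52) and x^{52} = 1 for x ≠ 0 (Fermat). So σ⁻¹(48) = 48^51 mod 53.
Repeated squaring mod 53: 48^1 ≡ 48, 48^2 ≡ 48² = 2304 ≡ 25, 48^4 ≡ 25² = 625 ≡ 42, 48^8 ≡ 42² = 1764 ≡ 15, 48^16 ≡ 15² = 225 ≡ 13, 48^32 ≡ 13² = 169 ≡ 10. Since 51 = 32 + 16 + 2 + 1, 48^51 ≡ 10·13·25·48: 10·13 = 130 ≡ 24, then 24·25 = 600 ≡ 17, then 17·48 = 816 ≡ 21. So 48^51 ≡ 21 (mod 53).
Hence σ⁻¹(48) = 21.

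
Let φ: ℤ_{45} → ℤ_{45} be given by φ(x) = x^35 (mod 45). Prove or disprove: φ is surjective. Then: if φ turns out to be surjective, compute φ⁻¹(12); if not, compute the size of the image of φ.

φ(0) = 0^35 = 0.
φ(15): Repeated squaring mod 45: 15^1 ≡ 15, 15^2 ≡ 15² = 225 ≡ 0, 15^4 ≡ 0² = 0, 15^8 ≡ 0² = 0, 15^16 ≡ 0² = 0, 15^32 ≡ 0² = 0. Since 35 = 32 + 2 + 1, 15^35 ≡ 0·0·15: 0·0 = 0, then 0·15 = 0. So 15^35 ≡ 0 (mod 45).
So φ(0) = φ(15) = 0 while 0 ≠ 15, thus φ is not injective.
A non-injective map from the 45-element set ℤ_{45} to itself takes at most 44 distinct values, so it cannot be surjective. Thus φ is not surjective.
Since φ is not surjective, we determine |image(φ)|. Computing x^35 mod 45 for each x (by repeated squaring, reducing mod 45 at every step), the values φ(0), φ(1), …, φ(44) are: 0, 1, 23, 27, 34, 20, 36, 13, 17, 9, 10, 41, 18, 7, 29, 0, 31, 8, 27, 19, 5, 36, 43, 2, 9, 40, 26, 18, 37, 14, 0, 16, 38, 27, 4, 35, 36, 28, 32, 9, 25, 11, 18, 22, 44.
The distinct values are {0, 1, 2, 4, 5, 7, 8, 9, 10, 11, 13, 14, 16, 17, 18, 19, 20, 22, 23, 25, 26, 27, 28, 29, 31, 32, 34, 35, 36, 37, 38, 40, 41, 43, 44}; there are 35 of them.

35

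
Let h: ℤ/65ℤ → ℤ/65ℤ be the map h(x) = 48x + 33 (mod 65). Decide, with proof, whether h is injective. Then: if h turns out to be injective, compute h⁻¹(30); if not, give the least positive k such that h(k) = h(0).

4

Suppose h(s) = h(t) in ℤ/65ℤ. Then 48s + 33 ≡ 48t + 33 (mod 65), thus 48(s − t) ≡ 0 (mod 65).
Since gcd(48, 65) = 1, 48 is invertible modulo 65, so s − t ≡ 0 (mod 65), i.e. s = t.
Hence h is injective.
We now compute 48⁻¹ mod 65 explicitly. Euclid's algorithm: 65 = 1·48 + 17, 48 = 2·17 + 14, 17 = 1·14 + 3, 14 = 4·3 + 2, 3 = 1·2 + 1; back-substituting gives 1 = 42·48 − 31·65, so 48⁻¹ ≡ 42 (mod 65).
Since h is injective, we find h⁻¹(30): we need 48x ≡ 30 − 33 ≡ 62 (mod 65). Using 48⁻¹ = 42: x ≡ 42·62 = 2604 = 40·65 + 4, so x = 4.
Check: h(4) = 48·4 + 33 = 225 = 3·65 + 30 ≡ 30 (mod 65).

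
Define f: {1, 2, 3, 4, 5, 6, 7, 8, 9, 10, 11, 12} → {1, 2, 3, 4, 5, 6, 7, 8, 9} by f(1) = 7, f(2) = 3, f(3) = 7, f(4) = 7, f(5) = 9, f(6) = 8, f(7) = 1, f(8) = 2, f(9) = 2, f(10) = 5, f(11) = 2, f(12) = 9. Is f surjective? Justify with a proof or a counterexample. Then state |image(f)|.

No element maps to 4, so f is not surjective.
The image of f is {1, 2, 3, 5, 7, 8, 9}, which has 7 elements.

7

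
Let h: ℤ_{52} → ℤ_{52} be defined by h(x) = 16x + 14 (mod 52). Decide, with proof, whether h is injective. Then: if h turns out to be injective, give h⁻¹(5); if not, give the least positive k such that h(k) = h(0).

We have gcd(16, 52) = 4 > 1. Taking u = 0 and v = 13: h(0) = 14 and h(13) = 16·13 + 14 = 222 ≡ 14 (mod 52).
So h(0) = h(13) while 0 ≠ 13, therefore h is not injective.
Since h is not injective, we find the least positive k with h(k) = h(0): this means 16k ≡ 0 (mod 52), i.e. 52 ∣ 16k. Since gcd(16, 52) = 4, dividing through by 4 this holds exactly when 13 ∣ 4k, and as gcd(4, 13) = 1, exactly when 13 ∣ k.
The smallest positive such k is 13.

13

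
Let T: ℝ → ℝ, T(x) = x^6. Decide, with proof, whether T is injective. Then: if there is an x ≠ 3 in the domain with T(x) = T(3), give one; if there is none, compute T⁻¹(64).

-3

T(3) = 729 = (−3)^6 = T(−3) (since 6 is even), with 3 ≠ −3. So T is not injective.
For the follow-up, such an x exists: taking x = −3 ∈ ℝ gives T(−3) = 729 = T(3) with −3 ≠ 3.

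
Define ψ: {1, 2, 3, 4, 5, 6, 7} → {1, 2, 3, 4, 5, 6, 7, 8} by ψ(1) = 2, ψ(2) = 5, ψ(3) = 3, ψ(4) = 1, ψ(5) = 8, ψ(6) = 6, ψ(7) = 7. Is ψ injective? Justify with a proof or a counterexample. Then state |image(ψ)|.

The values ψ(1), …, ψ(7) are 2, 5, 3, 1, 8, 6, 7 — all distinct.
So ψ(x_1) = ψ(x_2) only when x_1 = x_2, and ψ is injective.
The image of ψ is {1, 2, 3, 5, 6, 7, 8}, which has 7 elements.

7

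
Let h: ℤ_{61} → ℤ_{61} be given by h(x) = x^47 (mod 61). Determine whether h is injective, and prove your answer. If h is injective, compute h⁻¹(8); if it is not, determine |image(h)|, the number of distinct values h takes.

Since 61 is prime, the nonzero elements of ℤ_{61} form a cyclic group of order 60.
As gcd(47, 60) = 1, raising to the 47th power is a bijection on this group: if s^47 ≡ t^47 then (st^{−1})^47 = 1, and the only element of order dividing gcd(47, 60) = 1 is 1, so s = t.
With h(0) = 0 this makes h injective on all of ℤ_{61}, hence bijective (finite equal-size domain and codomain). In particular h is injective.
Since h is injective, we find the preimage of 8. The inverse of x ↦ x^47 on (ℤ_{61})^× is x ↦ x^23, because 47·23 = 1081 = 18·60 + 1 ≡ 1 (mod 60) and x^{60} = 1 for x ≠ 0 (Fermat). So h⁻¹(8) = 8^23 mod 61.
Repeated squaring mod 61: 8^1 ≡ 8, 8^2 ≡ 8² = 64 ≡ 3, 8^4 ≡ 3² = 9, 8^8 ≡ 9² = 81 ≡ 20, 8^16 ≡ 20² = 400 ≡ 34. Since 23 = 16 + 4 + 2 + 1, 8^23 ≡ 34·9·3·8: 34·9 = 306 ≡ 1, then 1·3 = 3, then 3·8 = 24. So 8^23 ≡ 24 (mod 61).
Hence h⁻¹(8) = 24.

24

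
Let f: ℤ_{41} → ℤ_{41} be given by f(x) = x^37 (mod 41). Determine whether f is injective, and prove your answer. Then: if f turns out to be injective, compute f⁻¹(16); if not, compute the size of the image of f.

37

Since 41 is prime, the nonzero elements of ℤ_{41} form a cyclic group of order 40.
As gcd(37, 40) = 1, raising to the 37th power is a bijection on this group: if s^37 ≡ t^37 then (st^{−1})^37 = 1, and the only element of order dividing gcd(37, 40) = 1 is 1, so s = t.
With f(0) = 0 this makes f injective on all of ℤ_{41}, hence bijective (finite equal-size domain and codomain). In particular f is injective.
Since f is injective, we find the preimage of 16. The inverse of x ↦ x^37 on (ℤ_{41})^× is x ↦ x^13, because 37·13 = 481 = 12·40 + 1 ≡ 1 (mod 40) and x^{40} = 1 for x ≠ 0 (Fermat). So f⁻¹(16) = 16^13 mod 41.
Repeated squaring mod 41: 16^1 ≡ 16, 16^2 ≡ 16² = 256 ≡ 10, 16^4 ≡ 10² = 100 ≡ 18, 16^8 ≡ 18² = 324 ≡ 37. Since 13 = 8 + 4 + 1, 16^13 ≡ 37·18·16: 37·18 = 666 ≡ 10, then 10·16 = 160 ≡ 37. So 16^13 ≡ 37 (mod 41).
Hence f⁻¹(16) = 37.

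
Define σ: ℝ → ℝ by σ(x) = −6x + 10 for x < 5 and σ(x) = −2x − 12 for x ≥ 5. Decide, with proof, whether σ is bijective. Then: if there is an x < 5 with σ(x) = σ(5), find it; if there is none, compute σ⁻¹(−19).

29/6

Both pieces are strictly decreasing (slopes −6 and −2), so each is injective on its own interval.
The left piece maps (−∞, 5) onto (−20, ∞); the right piece maps [5, ∞) onto (−∞, −22].
The images leave a gap (−20 has no preimage), so σ is not surjective, hence not bijective.
Because the two images are disjoint, no x < 5 has σ(x) = σ(5), so we compute σ⁻¹(−19): −19 lies in (−20, ∞), so solve −6x + 10 = −19: x = (−19 − 10)/(−6) = 29/6.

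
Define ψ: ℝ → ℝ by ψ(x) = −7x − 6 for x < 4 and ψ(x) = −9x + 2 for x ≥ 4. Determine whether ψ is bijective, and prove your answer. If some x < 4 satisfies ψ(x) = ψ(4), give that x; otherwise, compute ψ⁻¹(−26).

20/7

Both pieces are strictly decreasing (slopes −7 and −9), so each is injective on its own interval.
The left piece maps (−∞, 4) onto (−34, ∞); the right piece maps [4, ∞) onto (−∞, −34].
Since −34 = −34, the images partition ℝ: ψ is injective and surjective, hence bijective.
Because the two images are disjoint, no x < 4 has ψ(x) = ψ(4), so we compute ψ⁻¹(−26): −26 lies in (−34, ∞), so solve −7x − 6 = −26: x = (−26 + 6)/(−7) = 20/7.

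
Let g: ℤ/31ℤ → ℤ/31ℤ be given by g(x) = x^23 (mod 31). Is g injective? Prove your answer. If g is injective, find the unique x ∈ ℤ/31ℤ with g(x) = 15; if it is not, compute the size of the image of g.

Since 31 is prime, the nonzero elements of ℤ/31ℤ form a cyclic group of order 30.
As gcd(23, 30) = 1, raising to the 23rd power is a bijection on this group: if u^23 ≡ v^23 then (uv^{−1})^23 = 1, and the only element of order dividing gcd(23, 30) = 1 is 1, so u = v.
With g(0) = 0 this makes g injective on all of ℤ/31ℤ, hence bijective (finite equal-size domain and codomain). In particular g is injective.
Since g is injective, we find the preimage of 15. The inverse of x ↦ x^23 on (ℤ/31ℤ)^× is x ↦ x^17, because 23·17 = 391 = 13·30 + 1 ≡ 1 (mod 30) and x^{30} = 1 for x ≠ 0 (Fermat). So g⁻¹(15) = 15^17 mod 31.
Repeated squaring mod 31: 15^1 ≡ 15, 15^2 ≡ 15² = 225 ≡ 8, 15^4 ≡ 8² = 64 ≡ 2, 15^8 ≡ 2² = 4, 15^16 ≡ 4² = 16. Since 17 = 16 + 1, 15^17 ≡ 16·15: 16·15 = 240 ≡ 23. So 15^17 ≡ 23 (mod 31).
Hence g⁻¹(15) = 23.

23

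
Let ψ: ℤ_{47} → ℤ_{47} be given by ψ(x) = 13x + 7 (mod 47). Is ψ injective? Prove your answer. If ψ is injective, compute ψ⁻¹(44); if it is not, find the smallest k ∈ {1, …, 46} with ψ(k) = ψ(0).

39

Suppose ψ(a) = ψ(b) in ℤ_{47}. Then 13a + 7 ≡ 13b + 7 (mod 47), hence 13(a − b) ≡ 0 (mod 47).
Since gcd(13, 47) = 1, 13 is invertible modulo 47, thus a − b ≡ 0 (mod 47), i.e. a = b.
Thus ψ is injective.
We now compute 13⁻¹ mod 47 explicitly. Euclid's algorithm: 47 = 3·13 + 8, 13 = 1·8 + 5, 8 = 1·5 + 3, 5 = 1·3 + 2, 3 = 1·2 + 1; back-substituting gives 1 = 29·13 − 8·47, so 13⁻¹ ≡ 29 (mod 47).
Since ψ is injective, we compute ψ⁻¹(44): solve 13x + 7 ≡ 44 (mod 47), i.e. 13x ≡ 37 (mod 47).
Multiplying by 13⁻¹ = 29 gives x ≡ 29·37 = 1073 = 22·47 + 39 ≡ 39 (mod 47).
Check: ψ(39) = 13·39 + 7 = 514 = 10·47 + 44 ≡ 44 (mod 47).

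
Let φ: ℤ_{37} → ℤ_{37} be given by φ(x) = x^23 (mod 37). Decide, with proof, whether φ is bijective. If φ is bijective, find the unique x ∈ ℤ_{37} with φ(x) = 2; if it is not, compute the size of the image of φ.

13

Since 37 is prime, the nonzero elements of ℤ_{37} form a cyclic group of order 36.
As gcd(23, 36) = 1, raising to the 23rd power is a bijection on this group: if x_1^23 ≡ x_2^23 then (x_1x_2^{−1})^23 = 1, and the only element of order dividing gcd(23, 36) = 1 is 1, so x_1 = x_2.
With φ(0) = 0 this makes φ injective on all of ℤ_{37}, hence bijective (finite equal-size domain and codomain). In particular φ is bijective.
Since φ is bijective, we find the preimage of 2. The inverse of x ↦ x^23 on (ℤ_{37})^× is x ↦ x^11, because 23·11 = 253 = 7·36 + 1 ≡ 1 (mod 36) and x^{36} = 1 for x ≠ 0 (Fermat). So φ⁻¹(2) = 2^11 mod 37.
Repeated squaring mod 37: 2^1 ≡ 2, 2^2 ≡ 2² = 4, 2^4 ≡ 4² = 16, 2^8 ≡ 16² = 256 ≡ 34. Since 11 = 8 + 2 + 1, 2^11 ≡ 34·4·2: 34·4 = 136 ≡ 25, then 25·2 = 50 ≡ 13. So 2^11 ≡ 13 (mod 37).
Hence φ⁻¹(2) = 13.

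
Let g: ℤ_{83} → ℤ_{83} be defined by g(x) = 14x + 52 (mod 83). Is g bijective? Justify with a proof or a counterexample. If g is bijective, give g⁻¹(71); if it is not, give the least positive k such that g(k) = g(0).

Suppose g(u) = g(v) in ℤ_{83}. Then 14u + 52 ≡ 14v + 52 (mod 83), thus 14(u − v) ≡ 0 (mod 83).
Since gcd(14, 83) = 1, 14 is invertible modulo 83, so u − v ≡ 0 (mod 83), i.e. u = v.
We now compute 14⁻¹ mod 83 explicitly. Euclid's algorithm: 83 = 5·14 + 13, 14 = 1·13 + 1; back-substituting gives 1 = 6·14 − 1·83, so 14⁻¹ ≡ 6 (mod 83).
Then y ↦ 6(y − 52) is a two-sided inverse to g, so every y ∈ ℤ_{83} has a preimage.
Thus g is bijective.
Since g is bijective, we find g⁻¹(71): we need 14x ≡ 71 − 52 ≡ 19 (mod 83). Using 14⁻¹ = 6: x ≡ 6·19 = 114 = 1·83 + 31, so x = 31.
Check: g(31) = 14·31 + 52 = 486 = 5·83 + 71 ≡ 71 (mod 83).

31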